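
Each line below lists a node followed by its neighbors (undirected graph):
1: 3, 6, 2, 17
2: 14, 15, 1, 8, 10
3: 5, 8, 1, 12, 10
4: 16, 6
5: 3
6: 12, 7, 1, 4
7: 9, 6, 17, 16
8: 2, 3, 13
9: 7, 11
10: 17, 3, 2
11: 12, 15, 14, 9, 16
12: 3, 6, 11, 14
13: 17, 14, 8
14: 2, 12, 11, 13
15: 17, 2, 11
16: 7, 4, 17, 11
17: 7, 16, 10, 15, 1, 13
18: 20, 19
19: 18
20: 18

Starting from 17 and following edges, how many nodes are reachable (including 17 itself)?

17

BFS from 17 visits: 17, 1, 7, 10, 13, 15, 16, 2, 3, 6, 9, 8, 14, 11, 4, 5, 12
Reachable nodes: 17 of 20 total.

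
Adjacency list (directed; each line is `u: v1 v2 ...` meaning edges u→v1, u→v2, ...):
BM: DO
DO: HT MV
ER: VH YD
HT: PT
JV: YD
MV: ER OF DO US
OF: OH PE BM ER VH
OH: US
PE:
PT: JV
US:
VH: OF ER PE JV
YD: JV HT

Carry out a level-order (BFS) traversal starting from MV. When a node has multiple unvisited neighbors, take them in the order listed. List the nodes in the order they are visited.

Visit MV; enqueue ER, OF, DO, US → queue [ER, OF, DO, US]
Visit ER; enqueue VH, YD → queue [OF, DO, US, VH, YD]
Visit OF; enqueue OH, PE, BM → queue [DO, US, VH, YD, OH, PE, BM]
Visit DO; enqueue HT → queue [US, VH, YD, OH, PE, BM, HT]
Visit US → queue [VH, YD, OH, PE, BM, HT]
Visit VH; enqueue JV → queue [YD, OH, PE, BM, HT, JV]
Visit YD → queue [OH, PE, BM, HT, JV]
Visit OH → queue [PE, BM, HT, JV]
Visit PE → queue [BM, HT, JV]
Visit BM → queue [HT, JV]
Visit HT; enqueue PT → queue [JV, PT]
Visit JV → queue [PT]
Visit PT → queue []

MV → ER → OF → DO → US → VH → YD → OH → PE → BM → HT → JV → PT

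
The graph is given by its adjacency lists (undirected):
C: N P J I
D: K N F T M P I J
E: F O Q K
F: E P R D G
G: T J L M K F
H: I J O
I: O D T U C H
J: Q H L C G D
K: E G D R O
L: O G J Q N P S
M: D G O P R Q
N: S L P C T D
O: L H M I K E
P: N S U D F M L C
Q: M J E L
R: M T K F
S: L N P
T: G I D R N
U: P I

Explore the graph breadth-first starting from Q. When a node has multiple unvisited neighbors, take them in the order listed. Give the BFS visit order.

Visit Q; enqueue M, J, E, L → queue [M, J, E, L]
Visit M; enqueue D, G, O, P, R → queue [J, E, L, D, G, O, P, R]
Visit J; enqueue H, C → queue [E, L, D, G, O, P, R, H, C]
Visit E; enqueue F, K → queue [L, D, G, O, P, R, H, C, F, K]
Visit L; enqueue N, S → queue [D, G, O, P, R, H, C, F, K, N, S]
Visit D; enqueue T, I → queue [G, O, P, R, H, C, F, K, N, S, T, I]
Visit G → queue [O, P, R, H, C, F, K, N, S, T, I]
Visit O → queue [P, R, H, C, F, K, N, S, T, I]
Visit P; enqueue U → queue [R, H, C, F, K, N, S, T, I, U]
Visit R → queue [H, C, F, K, N, S, T, I, U]
Visit H → queue [C, F, K, N, S, T, I, U]
Visit C → queue [F, K, N, S, T, I, U]
Visit F → queue [K, N, S, T, I, U]
Visit K → queue [N, S, T, I, U]
Visit N → queue [S, T, I, U]
Visit S → queue [T, I, U]
Visit T → queue [I, U]
Visit I → queue [U]
Visit U → queue []

Q M J E L D G O P R H C F K N S T I U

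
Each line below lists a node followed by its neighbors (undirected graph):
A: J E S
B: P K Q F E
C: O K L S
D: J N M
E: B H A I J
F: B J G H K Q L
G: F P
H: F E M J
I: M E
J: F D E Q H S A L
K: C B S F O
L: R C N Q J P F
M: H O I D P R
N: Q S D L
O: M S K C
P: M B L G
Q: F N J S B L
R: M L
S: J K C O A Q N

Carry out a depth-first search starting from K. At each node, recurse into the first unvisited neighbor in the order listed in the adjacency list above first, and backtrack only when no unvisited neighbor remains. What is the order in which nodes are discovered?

Visit K
K → C
C → O
O → M
M → H
H → F
F → B
B → P
P → L
L → R
L → N
N → Q
Q → J
J → D
J → E
E → A
A → S
E → I
P → G

K, C, O, M, H, F, B, P, L, R, N, Q, J, D, E, A, S, I, G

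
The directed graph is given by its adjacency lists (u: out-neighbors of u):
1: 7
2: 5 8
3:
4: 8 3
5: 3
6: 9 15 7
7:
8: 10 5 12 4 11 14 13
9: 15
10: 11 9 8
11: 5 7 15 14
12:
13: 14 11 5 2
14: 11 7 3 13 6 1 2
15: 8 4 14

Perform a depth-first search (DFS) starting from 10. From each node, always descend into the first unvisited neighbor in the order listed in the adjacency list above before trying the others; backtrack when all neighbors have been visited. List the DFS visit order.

Visit 10
10 → 11
11 → 5
5 → 3
11 → 7
11 → 15
15 → 8
8 → 12
8 → 4
8 → 14
14 → 13
13 → 2
14 → 6
6 → 9
14 → 1

10 → 11 → 5 → 3 → 7 → 15 → 8 → 12 → 4 → 14 → 13 → 2 → 6 → 9 → 1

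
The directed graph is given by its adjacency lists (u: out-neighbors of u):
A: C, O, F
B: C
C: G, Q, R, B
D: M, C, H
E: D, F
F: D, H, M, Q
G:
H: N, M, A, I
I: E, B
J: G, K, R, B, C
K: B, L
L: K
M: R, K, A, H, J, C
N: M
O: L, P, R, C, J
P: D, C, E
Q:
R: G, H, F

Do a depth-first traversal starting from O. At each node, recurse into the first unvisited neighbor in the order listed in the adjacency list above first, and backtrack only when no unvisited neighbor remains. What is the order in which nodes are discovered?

O → L → K → B → C → G → Q → R → H → N → M → A → F → D → J → I → E → P

Visit O
O → L
L → K
K → B
B → C
C → G
C → Q
C → R
R → H
H → N
N → M
M → A
A → F
F → D
M → J
H → I
I → E
O → P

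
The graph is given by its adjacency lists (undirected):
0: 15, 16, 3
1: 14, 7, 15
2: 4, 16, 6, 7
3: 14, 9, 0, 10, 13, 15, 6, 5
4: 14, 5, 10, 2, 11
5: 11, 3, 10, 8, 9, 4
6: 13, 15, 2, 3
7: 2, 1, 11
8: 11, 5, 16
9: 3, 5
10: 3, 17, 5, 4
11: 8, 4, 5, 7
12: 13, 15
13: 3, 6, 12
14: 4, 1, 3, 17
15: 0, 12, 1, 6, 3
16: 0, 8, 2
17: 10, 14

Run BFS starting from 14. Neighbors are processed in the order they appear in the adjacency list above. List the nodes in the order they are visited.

Visit 14; enqueue 4, 1, 3, 17 → queue [4, 1, 3, 17]
Visit 4; enqueue 5, 10, 2, 11 → queue [1, 3, 17, 5, 10, 2, 11]
Visit 1; enqueue 7, 15 → queue [3, 17, 5, 10, 2, 11, 7, 15]
Visit 3; enqueue 9, 0, 13, 6 → queue [17, 5, 10, 2, 11, 7, 15, 9, 0, 13, 6]
Visit 17 → queue [5, 10, 2, 11, 7, 15, 9, 0, 13, 6]
Visit 5; enqueue 8 → queue [10, 2, 11, 7, 15, 9, 0, 13, 6, 8]
Visit 10 → queue [2, 11, 7, 15, 9, 0, 13, 6, 8]
Visit 2; enqueue 16 → queue [11, 7, 15, 9, 0, 13, 6, 8, 16]
Visit 11 → queue [7, 15, 9, 0, 13, 6, 8, 16]
Visit 7 → queue [15, 9, 0, 13, 6, 8, 16]
Visit 15; enqueue 12 → queue [9, 0, 13, 6, 8, 16, 12]
Visit 9 → queue [0, 13, 6, 8, 16, 12]
Visit 0 → queue [13, 6, 8, 16, 12]
Visit 13 → queue [6, 8, 16, 12]
Visit 6 → queue [8, 16, 12]
Visit 8 → queue [16, 12]
Visit 16 → queue [12]
Visit 12 → queue []

14 → 4 → 1 → 3 → 17 → 5 → 10 → 2 → 11 → 7 → 15 → 9 → 0 → 13 → 6 → 8 → 16 → 12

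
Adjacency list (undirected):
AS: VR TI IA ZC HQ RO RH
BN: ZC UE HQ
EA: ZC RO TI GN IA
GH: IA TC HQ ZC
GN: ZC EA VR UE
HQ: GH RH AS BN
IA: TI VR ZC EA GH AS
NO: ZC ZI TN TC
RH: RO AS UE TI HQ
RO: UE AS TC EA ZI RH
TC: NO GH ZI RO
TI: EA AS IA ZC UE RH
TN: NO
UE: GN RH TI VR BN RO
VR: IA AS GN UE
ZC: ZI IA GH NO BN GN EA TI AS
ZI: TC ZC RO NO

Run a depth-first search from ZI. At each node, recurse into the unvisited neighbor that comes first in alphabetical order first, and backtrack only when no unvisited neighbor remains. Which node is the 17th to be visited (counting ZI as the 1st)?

TN

Visit ZI
ZI → NO
NO → TC
TC → GH
GH → HQ
HQ → AS
AS → IA
IA → EA
EA → GN
GN → UE
UE → BN
BN → ZC
ZC → TI
TI → RH
RH → RO
UE → VR
NO → TN

Visit order: ZI, NO, TC, GH, HQ, AS, IA, EA, GN, UE, BN, ZC, TI, RH, RO, VR, TN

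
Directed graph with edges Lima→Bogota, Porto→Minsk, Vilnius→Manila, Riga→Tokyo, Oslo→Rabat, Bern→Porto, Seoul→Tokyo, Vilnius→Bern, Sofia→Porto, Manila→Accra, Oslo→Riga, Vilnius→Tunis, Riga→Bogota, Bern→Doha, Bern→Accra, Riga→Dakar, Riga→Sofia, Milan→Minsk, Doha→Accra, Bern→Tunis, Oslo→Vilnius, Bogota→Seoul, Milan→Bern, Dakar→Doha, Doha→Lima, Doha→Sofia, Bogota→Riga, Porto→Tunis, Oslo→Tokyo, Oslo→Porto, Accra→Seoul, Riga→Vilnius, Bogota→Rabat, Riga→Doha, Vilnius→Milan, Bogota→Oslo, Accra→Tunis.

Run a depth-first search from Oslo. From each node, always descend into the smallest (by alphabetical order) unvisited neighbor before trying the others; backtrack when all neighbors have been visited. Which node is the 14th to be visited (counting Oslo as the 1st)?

Sofia

Visit Oslo
Oslo → Porto
Porto → Minsk
Porto → Tunis
Oslo → Rabat
Oslo → Riga
Riga → Bogota
Bogota → Seoul
Seoul → Tokyo
Riga → Dakar
Dakar → Doha
Doha → Accra
Doha → Lima
Doha → Sofia
Riga → Vilnius
Vilnius → Bern
Vilnius → Manila
Vilnius → Milan

Visit order: Oslo, Porto, Minsk, Tunis, Rabat, Riga, Bogota, Seoul, Tokyo, Dakar, Doha, Accra, Lima, Sofia, Vilnius, Bern, Manila, Milan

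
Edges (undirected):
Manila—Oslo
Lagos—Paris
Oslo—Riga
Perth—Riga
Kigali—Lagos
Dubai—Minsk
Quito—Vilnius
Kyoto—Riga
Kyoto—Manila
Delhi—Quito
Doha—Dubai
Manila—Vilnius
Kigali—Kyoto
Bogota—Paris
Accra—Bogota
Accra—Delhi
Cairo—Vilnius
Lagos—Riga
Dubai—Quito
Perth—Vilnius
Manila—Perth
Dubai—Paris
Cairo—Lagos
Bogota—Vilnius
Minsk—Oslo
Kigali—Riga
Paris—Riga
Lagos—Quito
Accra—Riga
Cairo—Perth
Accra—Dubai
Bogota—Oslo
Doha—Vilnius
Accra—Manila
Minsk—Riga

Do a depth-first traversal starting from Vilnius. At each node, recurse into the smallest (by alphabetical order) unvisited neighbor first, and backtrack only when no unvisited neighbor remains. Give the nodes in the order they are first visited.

Vilnius, Bogota, Accra, Delhi, Quito, Dubai, Doha, Minsk, Oslo, Manila, Kyoto, Kigali, Lagos, Cairo, Perth, Riga, Paris

Visit Vilnius
Vilnius → Bogota
Bogota → Accra
Accra → Delhi
Delhi → Quito
Quito → Dubai
Dubai → Doha
Dubai → Minsk
Minsk → Oslo
Oslo → Manila
Manila → Kyoto
Kyoto → Kigali
Kigali → Lagos
Lagos → Cairo
Cairo → Perth
Perth → Riga
Riga → Paris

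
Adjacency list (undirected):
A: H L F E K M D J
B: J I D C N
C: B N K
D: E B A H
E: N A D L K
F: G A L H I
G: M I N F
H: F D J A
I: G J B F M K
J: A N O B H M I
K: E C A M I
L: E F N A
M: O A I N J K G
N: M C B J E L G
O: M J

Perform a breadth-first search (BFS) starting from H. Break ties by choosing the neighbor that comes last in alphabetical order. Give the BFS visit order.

Visit H; enqueue J, F, D, A → queue [J, F, D, A]
Visit J; enqueue O, N, M, I, B → queue [F, D, A, O, N, M, I, B]
Visit F; enqueue L, G → queue [D, A, O, N, M, I, B, L, G]
Visit D; enqueue E → queue [A, O, N, M, I, B, L, G, E]
Visit A; enqueue K → queue [O, N, M, I, B, L, G, E, K]
Visit O → queue [N, M, I, B, L, G, E, K]
Visit N; enqueue C → queue [M, I, B, L, G, E, K, C]
Visit M → queue [I, B, L, G, E, K, C]
Visit I → queue [B, L, G, E, K, C]
Visit B → queue [L, G, E, K, C]
Visit L → queue [G, E, K, C]
Visit G → queue [E, K, C]
Visit E → queue [K, C]
Visit K → queue [C]
Visit C → queue []

H -> J -> F -> D -> A -> O -> N -> M -> I -> B -> L -> G -> E -> K -> C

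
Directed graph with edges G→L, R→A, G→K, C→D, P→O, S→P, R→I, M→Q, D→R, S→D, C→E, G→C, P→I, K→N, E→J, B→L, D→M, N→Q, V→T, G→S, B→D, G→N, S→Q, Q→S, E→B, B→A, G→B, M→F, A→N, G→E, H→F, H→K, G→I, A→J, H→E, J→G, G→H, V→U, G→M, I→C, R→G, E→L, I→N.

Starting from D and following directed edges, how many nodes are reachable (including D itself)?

BFS from D visits: D, M, R, F, Q, A, G, I, S, J, N, B, C, E, H, K, L, P, O
Reachable nodes: 19 of 22 total.

19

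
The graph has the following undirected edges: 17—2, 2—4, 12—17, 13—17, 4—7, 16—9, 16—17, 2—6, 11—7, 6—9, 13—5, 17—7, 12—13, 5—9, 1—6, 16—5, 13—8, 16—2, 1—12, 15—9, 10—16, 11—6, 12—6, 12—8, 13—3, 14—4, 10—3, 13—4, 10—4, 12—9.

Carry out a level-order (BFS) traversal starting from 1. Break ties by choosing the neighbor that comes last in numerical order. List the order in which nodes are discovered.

1 -> 12 -> 6 -> 17 -> 13 -> 9 -> 8 -> 11 -> 2 -> 16 -> 7 -> 5 -> 4 -> 3 -> 15 -> 10 -> 14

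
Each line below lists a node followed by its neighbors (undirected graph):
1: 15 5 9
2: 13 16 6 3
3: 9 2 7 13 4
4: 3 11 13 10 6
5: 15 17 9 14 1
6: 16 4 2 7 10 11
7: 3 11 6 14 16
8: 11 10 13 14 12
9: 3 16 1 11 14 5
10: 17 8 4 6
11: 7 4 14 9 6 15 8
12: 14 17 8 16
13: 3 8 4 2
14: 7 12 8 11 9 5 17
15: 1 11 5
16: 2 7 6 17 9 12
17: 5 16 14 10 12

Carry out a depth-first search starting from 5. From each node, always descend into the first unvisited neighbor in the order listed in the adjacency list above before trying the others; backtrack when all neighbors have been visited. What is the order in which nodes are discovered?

5 → 15 → 1 → 9 → 3 → 2 → 13 → 8 → 11 → 7 → 6 → 16 → 17 → 14 → 12 → 10 → 4

Visit 5
5 → 15
15 → 1
1 → 9
9 → 3
3 → 2
2 → 13
13 → 8
8 → 11
11 → 7
7 → 6
6 → 16
16 → 17
17 → 14
14 → 12
17 → 10
10 → 4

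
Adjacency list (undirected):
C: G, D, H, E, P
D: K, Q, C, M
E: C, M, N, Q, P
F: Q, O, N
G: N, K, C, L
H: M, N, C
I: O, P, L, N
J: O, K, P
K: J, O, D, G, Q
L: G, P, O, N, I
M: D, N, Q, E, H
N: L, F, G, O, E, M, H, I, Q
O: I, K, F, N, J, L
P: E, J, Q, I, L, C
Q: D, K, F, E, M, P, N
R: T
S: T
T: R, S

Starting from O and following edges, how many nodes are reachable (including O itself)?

15

BFS from O visits: O, F, I, J, K, L, N, Q, P, D, G, E, H, M, C
Reachable nodes: 15 of 18 total.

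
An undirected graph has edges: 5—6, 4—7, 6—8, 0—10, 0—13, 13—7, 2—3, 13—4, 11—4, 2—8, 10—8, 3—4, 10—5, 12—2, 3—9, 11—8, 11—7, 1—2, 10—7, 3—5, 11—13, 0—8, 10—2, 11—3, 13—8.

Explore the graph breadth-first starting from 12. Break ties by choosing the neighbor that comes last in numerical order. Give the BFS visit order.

12, 2, 10, 8, 3, 1, 7, 5, 0, 13, 11, 6, 9, 4

Visit 12; enqueue 2 → queue [2]
Visit 2; enqueue 10, 8, 3, 1 → queue [10, 8, 3, 1]
Visit 10; enqueue 7, 5, 0 → queue [8, 3, 1, 7, 5, 0]
Visit 8; enqueue 13, 11, 6 → queue [3, 1, 7, 5, 0, 13, 11, 6]
Visit 3; enqueue 9, 4 → queue [1, 7, 5, 0, 13, 11, 6, 9, 4]
Visit 1 → queue [7, 5, 0, 13, 11, 6, 9, 4]
Visit 7 → queue [5, 0, 13, 11, 6, 9, 4]
Visit 5 → queue [0, 13, 11, 6, 9, 4]
Visit 0 → queue [13, 11, 6, 9, 4]
Visit 13 → queue [11, 6, 9, 4]
Visit 11 → queue [6, 9, 4]
Visit 6 → queue [9, 4]
Visit 9 → queue [4]
Visit 4 → queue []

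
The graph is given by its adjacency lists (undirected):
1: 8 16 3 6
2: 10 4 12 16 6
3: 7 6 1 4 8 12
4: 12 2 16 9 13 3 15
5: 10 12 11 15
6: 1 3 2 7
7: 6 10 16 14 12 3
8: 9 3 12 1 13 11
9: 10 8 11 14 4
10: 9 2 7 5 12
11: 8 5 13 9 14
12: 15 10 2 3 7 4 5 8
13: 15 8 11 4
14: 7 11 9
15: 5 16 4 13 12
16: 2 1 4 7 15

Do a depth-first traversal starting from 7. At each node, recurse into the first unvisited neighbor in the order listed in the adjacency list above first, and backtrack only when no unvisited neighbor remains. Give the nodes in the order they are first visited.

Visit 7
7 → 6
6 → 1
1 → 8
8 → 9
9 → 10
10 → 2
2 → 4
4 → 12
12 → 15
15 → 5
5 → 11
11 → 13
11 → 14
15 → 16
12 → 3

7, 6, 1, 8, 9, 10, 2, 4, 12, 15, 5, 11, 13, 14, 16, 3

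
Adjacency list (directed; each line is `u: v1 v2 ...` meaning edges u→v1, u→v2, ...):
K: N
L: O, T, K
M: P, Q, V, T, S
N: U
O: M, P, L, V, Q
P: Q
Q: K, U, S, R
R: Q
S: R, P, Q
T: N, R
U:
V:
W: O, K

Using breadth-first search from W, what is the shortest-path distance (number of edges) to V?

2

Level 0: W
Level 1: K, O
Level 2: L, M, N, P, Q, V
Level 3: R, S, T, U
V first appears at level 2.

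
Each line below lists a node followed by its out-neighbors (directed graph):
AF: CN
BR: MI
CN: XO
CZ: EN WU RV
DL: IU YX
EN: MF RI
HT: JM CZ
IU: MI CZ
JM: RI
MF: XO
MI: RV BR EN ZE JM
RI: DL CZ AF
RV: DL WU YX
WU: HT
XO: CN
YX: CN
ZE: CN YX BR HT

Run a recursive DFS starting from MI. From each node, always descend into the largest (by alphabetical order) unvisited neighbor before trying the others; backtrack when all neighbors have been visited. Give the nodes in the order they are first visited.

MI ZE YX CN XO HT JM RI DL IU CZ WU RV EN MF AF BR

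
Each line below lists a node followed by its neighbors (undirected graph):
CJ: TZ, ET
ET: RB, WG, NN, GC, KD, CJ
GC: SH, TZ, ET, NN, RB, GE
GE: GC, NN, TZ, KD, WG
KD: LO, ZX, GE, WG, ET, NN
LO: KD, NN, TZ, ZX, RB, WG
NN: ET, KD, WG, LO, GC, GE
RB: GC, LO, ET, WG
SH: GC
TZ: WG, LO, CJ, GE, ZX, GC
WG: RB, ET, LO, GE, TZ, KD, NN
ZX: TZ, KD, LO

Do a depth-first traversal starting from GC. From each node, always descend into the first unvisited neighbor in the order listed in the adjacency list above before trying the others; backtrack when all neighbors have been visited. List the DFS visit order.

Visit GC
GC → SH
GC → TZ
TZ → WG
WG → RB
RB → LO
LO → KD
KD → ZX
KD → GE
GE → NN
NN → ET
ET → CJ

GC -> SH -> TZ -> WG -> RB -> LO -> KD -> ZX -> GE -> NN -> ET -> CJ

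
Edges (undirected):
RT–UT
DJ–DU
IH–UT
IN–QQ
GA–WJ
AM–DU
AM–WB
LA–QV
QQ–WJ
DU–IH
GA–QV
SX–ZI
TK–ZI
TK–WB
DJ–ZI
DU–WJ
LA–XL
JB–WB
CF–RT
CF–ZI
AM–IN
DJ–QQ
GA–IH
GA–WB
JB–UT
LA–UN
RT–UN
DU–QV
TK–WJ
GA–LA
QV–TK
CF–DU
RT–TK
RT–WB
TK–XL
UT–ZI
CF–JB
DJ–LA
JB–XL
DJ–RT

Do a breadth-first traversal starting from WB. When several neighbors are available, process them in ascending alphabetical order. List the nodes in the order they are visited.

Visit WB; enqueue AM, GA, JB, RT, TK → queue [AM, GA, JB, RT, TK]
Visit AM; enqueue DU, IN → queue [GA, JB, RT, TK, DU, IN]
Visit GA; enqueue IH, LA, QV, WJ → queue [JB, RT, TK, DU, IN, IH, LA, QV, WJ]
Visit JB; enqueue CF, UT, XL → queue [RT, TK, DU, IN, IH, LA, QV, WJ, CF, UT, XL]
Visit RT; enqueue DJ, UN → queue [TK, DU, IN, IH, LA, QV, WJ, CF, UT, XL, DJ, UN]
Visit TK; enqueue ZI → queue [DU, IN, IH, LA, QV, WJ, CF, UT, XL, DJ, UN, ZI]
Visit DU → queue [IN, IH, LA, QV, WJ, CF, UT, XL, DJ, UN, ZI]
Visit IN; enqueue QQ → queue [IH, LA, QV, WJ, CF, UT, XL, DJ, UN, ZI, QQ]
Visit IH → queue [LA, QV, WJ, CF, UT, XL, DJ, UN, ZI, QQ]
Visit LA → queue [QV, WJ, CF, UT, XL, DJ, UN, ZI, QQ]
Visit QV → queue [WJ, CF, UT, XL, DJ, UN, ZI, QQ]
Visit WJ → queue [CF, UT, XL, DJ, UN, ZI, QQ]
Visit CF → queue [UT, XL, DJ, UN, ZI, QQ]
Visit UT → queue [XL, DJ, UN, ZI, QQ]
Visit XL → queue [DJ, UN, ZI, QQ]
Visit DJ → queue [UN, ZI, QQ]
Visit UN → queue [ZI, QQ]
Visit ZI; enqueue SX → queue [QQ, SX]
Visit QQ → queue [SX]
Visit SX → queue []

WB, AM, GA, JB, RT, TK, DU, IN, IH, LA, QV, WJ, CF, UT, XL, DJ, UN, ZI, QQ, SX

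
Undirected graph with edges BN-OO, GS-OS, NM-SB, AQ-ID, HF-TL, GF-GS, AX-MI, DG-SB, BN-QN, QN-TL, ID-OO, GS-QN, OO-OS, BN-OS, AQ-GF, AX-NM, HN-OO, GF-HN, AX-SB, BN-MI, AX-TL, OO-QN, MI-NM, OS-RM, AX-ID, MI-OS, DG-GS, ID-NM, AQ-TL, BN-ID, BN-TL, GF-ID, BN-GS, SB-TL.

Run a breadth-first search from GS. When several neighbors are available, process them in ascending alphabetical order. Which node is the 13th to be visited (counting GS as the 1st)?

Visit GS; enqueue BN, DG, GF, OS, QN → queue [BN, DG, GF, OS, QN]
Visit BN; enqueue ID, MI, OO, TL → queue [DG, GF, OS, QN, ID, MI, OO, TL]
Visit DG; enqueue SB → queue [GF, OS, QN, ID, MI, OO, TL, SB]
Visit GF; enqueue AQ, HN → queue [OS, QN, ID, MI, OO, TL, SB, AQ, HN]
Visit OS; enqueue RM → queue [QN, ID, MI, OO, TL, SB, AQ, HN, RM]
Visit QN → queue [ID, MI, OO, TL, SB, AQ, HN, RM]
Visit ID; enqueue AX, NM → queue [MI, OO, TL, SB, AQ, HN, RM, AX, NM]
Visit MI → queue [OO, TL, SB, AQ, HN, RM, AX, NM]
Visit OO → queue [TL, SB, AQ, HN, RM, AX, NM]
Visit TL; enqueue HF → queue [SB, AQ, HN, RM, AX, NM, HF]
Visit SB → queue [AQ, HN, RM, AX, NM, HF]
Visit AQ → queue [HN, RM, AX, NM, HF]
Visit HN → queue [RM, AX, NM, HF]
Visit RM → queue [AX, NM, HF]
Visit AX → queue [NM, HF]
Visit NM → queue [HF]
Visit HF → queue []

Visit order: GS, BN, DG, GF, OS, QN, ID, MI, OO, TL, SB, AQ, HN, RM, AX, NM, HF

HN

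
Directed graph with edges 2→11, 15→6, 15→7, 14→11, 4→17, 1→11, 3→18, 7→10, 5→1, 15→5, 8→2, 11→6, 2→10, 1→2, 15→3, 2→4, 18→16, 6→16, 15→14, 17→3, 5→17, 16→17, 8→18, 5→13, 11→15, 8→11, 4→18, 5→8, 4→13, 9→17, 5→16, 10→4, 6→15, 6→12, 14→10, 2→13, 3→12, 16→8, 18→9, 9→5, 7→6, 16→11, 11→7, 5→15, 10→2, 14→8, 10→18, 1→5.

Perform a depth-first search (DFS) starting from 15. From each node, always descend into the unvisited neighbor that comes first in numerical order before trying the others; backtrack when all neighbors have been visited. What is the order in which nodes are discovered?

Visit 15
15 → 3
3 → 12
3 → 18
18 → 9
9 → 5
5 → 1
1 → 2
2 → 4
4 → 13
4 → 17
2 → 10
2 → 11
11 → 6
6 → 16
16 → 8
11 → 7
15 → 14

15, 3, 12, 18, 9, 5, 1, 2, 4, 13, 17, 10, 11, 6, 16, 8, 7, 14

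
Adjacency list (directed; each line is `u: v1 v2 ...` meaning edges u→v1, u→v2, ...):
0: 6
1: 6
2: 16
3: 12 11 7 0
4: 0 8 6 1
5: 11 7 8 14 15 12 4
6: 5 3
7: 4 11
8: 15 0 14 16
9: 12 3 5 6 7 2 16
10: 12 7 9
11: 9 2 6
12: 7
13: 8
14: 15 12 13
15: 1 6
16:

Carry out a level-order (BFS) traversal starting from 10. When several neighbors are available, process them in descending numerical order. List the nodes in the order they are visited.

10, 12, 9, 7, 16, 6, 5, 3, 2, 11, 4, 15, 14, 8, 0, 1, 13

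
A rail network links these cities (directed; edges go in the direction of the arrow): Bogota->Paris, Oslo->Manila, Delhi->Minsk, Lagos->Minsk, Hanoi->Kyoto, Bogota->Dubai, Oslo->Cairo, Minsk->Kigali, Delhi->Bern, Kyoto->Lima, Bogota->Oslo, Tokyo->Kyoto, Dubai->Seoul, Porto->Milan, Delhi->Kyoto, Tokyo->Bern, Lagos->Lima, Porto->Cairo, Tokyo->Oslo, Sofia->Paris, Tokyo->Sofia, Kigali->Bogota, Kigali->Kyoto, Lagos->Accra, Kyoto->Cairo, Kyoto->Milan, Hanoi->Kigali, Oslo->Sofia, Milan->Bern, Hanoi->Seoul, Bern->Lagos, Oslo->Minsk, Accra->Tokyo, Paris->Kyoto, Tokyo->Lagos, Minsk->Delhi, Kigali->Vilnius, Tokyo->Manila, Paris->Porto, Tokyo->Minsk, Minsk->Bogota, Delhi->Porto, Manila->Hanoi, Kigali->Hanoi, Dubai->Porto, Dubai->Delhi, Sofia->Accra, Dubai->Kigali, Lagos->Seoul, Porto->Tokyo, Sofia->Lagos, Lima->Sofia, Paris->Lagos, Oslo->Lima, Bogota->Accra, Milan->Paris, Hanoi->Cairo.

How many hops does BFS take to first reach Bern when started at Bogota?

Level 0: Bogota
Level 1: Accra, Dubai, Oslo, Paris
Level 2: Cairo, Delhi, Kigali, Kyoto, Lagos, Lima, Manila, Minsk, Porto, Seoul, Sofia, Tokyo
Level 3: Bern, Hanoi, Milan, Vilnius
Bern first appears at level 3.

3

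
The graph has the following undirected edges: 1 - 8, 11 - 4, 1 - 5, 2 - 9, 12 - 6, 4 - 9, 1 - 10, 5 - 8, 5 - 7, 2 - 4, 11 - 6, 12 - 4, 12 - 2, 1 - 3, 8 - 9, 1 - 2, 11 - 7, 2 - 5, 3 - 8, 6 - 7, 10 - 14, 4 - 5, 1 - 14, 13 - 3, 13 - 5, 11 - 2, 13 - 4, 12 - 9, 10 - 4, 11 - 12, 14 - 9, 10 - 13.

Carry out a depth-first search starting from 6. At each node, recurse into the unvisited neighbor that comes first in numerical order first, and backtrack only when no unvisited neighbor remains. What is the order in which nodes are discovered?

Visit 6
6 → 7
7 → 5
5 → 1
1 → 2
2 → 4
4 → 9
9 → 8
8 → 3
3 → 13
13 → 10
10 → 14
9 → 12
12 → 11

6 7 5 1 2 4 9 8 3 13 10 14 12 11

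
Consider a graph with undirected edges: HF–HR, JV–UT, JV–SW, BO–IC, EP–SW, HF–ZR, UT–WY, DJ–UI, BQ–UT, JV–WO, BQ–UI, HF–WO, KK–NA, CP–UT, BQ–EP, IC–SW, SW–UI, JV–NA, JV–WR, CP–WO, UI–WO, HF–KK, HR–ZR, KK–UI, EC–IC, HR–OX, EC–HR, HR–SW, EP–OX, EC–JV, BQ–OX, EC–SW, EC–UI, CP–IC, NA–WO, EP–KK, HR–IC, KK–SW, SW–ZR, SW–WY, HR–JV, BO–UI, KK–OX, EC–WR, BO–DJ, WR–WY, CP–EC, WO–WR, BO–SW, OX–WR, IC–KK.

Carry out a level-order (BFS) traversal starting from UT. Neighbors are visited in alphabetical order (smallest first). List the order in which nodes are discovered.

Visit UT; enqueue BQ, CP, JV, WY → queue [BQ, CP, JV, WY]
Visit BQ; enqueue EP, OX, UI → queue [CP, JV, WY, EP, OX, UI]
Visit CP; enqueue EC, IC, WO → queue [JV, WY, EP, OX, UI, EC, IC, WO]
Visit JV; enqueue HR, NA, SW, WR → queue [WY, EP, OX, UI, EC, IC, WO, HR, NA, SW, WR]
Visit WY → queue [EP, OX, UI, EC, IC, WO, HR, NA, SW, WR]
Visit EP; enqueue KK → queue [OX, UI, EC, IC, WO, HR, NA, SW, WR, KK]
Visit OX → queue [UI, EC, IC, WO, HR, NA, SW, WR, KK]
Visit UI; enqueue BO, DJ → queue [EC, IC, WO, HR, NA, SW, WR, KK, BO, DJ]
Visit EC → queue [IC, WO, HR, NA, SW, WR, KK, BO, DJ]
Visit IC → queue [WO, HR, NA, SW, WR, KK, BO, DJ]
Visit WO; enqueue HF → queue [HR, NA, SW, WR, KK, BO, DJ, HF]
Visit HR; enqueue ZR → queue [NA, SW, WR, KK, BO, DJ, HF, ZR]
Visit NA → queue [SW, WR, KK, BO, DJ, HF, ZR]
Visit SW → queue [WR, KK, BO, DJ, HF, ZR]
Visit WR → queue [KK, BO, DJ, HF, ZR]
Visit KK → queue [BO, DJ, HF, ZR]
Visit BO → queue [DJ, HF, ZR]
Visit DJ → queue [HF, ZR]
Visit HF → queue [ZR]
Visit ZR → queue []

UT, BQ, CP, JV, WY, EP, OX, UI, EC, IC, WO, HR, NA, SW, WR, KK, BO, DJ, HF, ZR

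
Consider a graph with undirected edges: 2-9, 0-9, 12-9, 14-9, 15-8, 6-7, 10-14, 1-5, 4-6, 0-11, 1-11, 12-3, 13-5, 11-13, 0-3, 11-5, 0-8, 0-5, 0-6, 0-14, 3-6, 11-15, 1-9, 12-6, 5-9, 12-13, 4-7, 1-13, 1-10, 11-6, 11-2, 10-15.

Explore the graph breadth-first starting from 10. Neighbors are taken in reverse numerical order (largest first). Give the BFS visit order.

10, 15, 14, 1, 11, 8, 9, 0, 13, 5, 6, 2, 12, 3, 7, 4

Visit 10; enqueue 15, 14, 1 → queue [15, 14, 1]
Visit 15; enqueue 11, 8 → queue [14, 1, 11, 8]
Visit 14; enqueue 9, 0 → queue [1, 11, 8, 9, 0]
Visit 1; enqueue 13, 5 → queue [11, 8, 9, 0, 13, 5]
Visit 11; enqueue 6, 2 → queue [8, 9, 0, 13, 5, 6, 2]
Visit 8 → queue [9, 0, 13, 5, 6, 2]
Visit 9; enqueue 12 → queue [0, 13, 5, 6, 2, 12]
Visit 0; enqueue 3 → queue [13, 5, 6, 2, 12, 3]
Visit 13 → queue [5, 6, 2, 12, 3]
Visit 5 → queue [6, 2, 12, 3]
Visit 6; enqueue 7, 4 → queue [2, 12, 3, 7, 4]
Visit 2 → queue [12, 3, 7, 4]
Visit 12 → queue [3, 7, 4]
Visit 3 → queue [7, 4]
Visit 7 → queue [4]
Visit 4 → queue []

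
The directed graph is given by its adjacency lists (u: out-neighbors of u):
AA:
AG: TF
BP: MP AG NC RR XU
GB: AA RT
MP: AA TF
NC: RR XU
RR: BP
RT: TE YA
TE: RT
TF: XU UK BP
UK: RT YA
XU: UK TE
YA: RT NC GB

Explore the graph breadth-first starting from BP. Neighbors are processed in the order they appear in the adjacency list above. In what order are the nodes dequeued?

Visit BP; enqueue MP, AG, NC, RR, XU → queue [MP, AG, NC, RR, XU]
Visit MP; enqueue AA, TF → queue [AG, NC, RR, XU, AA, TF]
Visit AG → queue [NC, RR, XU, AA, TF]
Visit NC → queue [RR, XU, AA, TF]
Visit RR → queue [XU, AA, TF]
Visit XU; enqueue UK, TE → queue [AA, TF, UK, TE]
Visit AA → queue [TF, UK, TE]
Visit TF → queue [UK, TE]
Visit UK; enqueue RT, YA → queue [TE, RT, YA]
Visit TE → queue [RT, YA]
Visit RT → queue [YA]
Visit YA; enqueue GB → queue [GB]
Visit GB → queue []

BP MP AG NC RR XU AA TF UK TE RT YA GB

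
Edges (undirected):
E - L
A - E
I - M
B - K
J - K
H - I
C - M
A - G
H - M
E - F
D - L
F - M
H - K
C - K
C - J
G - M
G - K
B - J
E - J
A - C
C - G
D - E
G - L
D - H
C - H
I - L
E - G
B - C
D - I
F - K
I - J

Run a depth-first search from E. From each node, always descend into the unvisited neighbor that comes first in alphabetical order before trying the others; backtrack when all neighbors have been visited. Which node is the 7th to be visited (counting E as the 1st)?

Visit E
E → A
A → C
C → B
B → J
J → I
I → D
D → H
H → K
K → F
F → M
M → G
G → L

Visit order: E, A, C, B, J, I, D, H, K, F, M, G, L

D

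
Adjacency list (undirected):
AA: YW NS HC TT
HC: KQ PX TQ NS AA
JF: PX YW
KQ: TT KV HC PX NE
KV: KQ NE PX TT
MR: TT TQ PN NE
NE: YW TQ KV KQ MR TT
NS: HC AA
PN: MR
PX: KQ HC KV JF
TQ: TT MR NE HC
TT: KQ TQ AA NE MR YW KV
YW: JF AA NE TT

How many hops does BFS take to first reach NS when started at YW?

2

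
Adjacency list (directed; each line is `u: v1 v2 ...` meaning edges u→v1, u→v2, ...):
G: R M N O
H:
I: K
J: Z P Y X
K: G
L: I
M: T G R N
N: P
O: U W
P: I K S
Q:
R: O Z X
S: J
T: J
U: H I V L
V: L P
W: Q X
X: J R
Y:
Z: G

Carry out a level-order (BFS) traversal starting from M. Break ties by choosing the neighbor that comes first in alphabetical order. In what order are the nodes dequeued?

M → G → N → R → T → O → P → X → Z → J → U → W → I → K → S → Y → H → L → V → Q

Visit M; enqueue G, N, R, T → queue [G, N, R, T]
Visit G; enqueue O → queue [N, R, T, O]
Visit N; enqueue P → queue [R, T, O, P]
Visit R; enqueue X, Z → queue [T, O, P, X, Z]
Visit T; enqueue J → queue [O, P, X, Z, J]
Visit O; enqueue U, W → queue [P, X, Z, J, U, W]
Visit P; enqueue I, K, S → queue [X, Z, J, U, W, I, K, S]
Visit X → queue [Z, J, U, W, I, K, S]
Visit Z → queue [J, U, W, I, K, S]
Visit J; enqueue Y → queue [U, W, I, K, S, Y]
Visit U; enqueue H, L, V → queue [W, I, K, S, Y, H, L, V]
Visit W; enqueue Q → queue [I, K, S, Y, H, L, V, Q]
Visit I → queue [K, S, Y, H, L, V, Q]
Visit K → queue [S, Y, H, L, V, Q]
Visit S → queue [Y, H, L, V, Q]
Visit Y → queue [H, L, V, Q]
Visit H → queue [L, V, Q]
Visit L → queue [V, Q]
Visit V → queue [Q]
Visit Q → queue []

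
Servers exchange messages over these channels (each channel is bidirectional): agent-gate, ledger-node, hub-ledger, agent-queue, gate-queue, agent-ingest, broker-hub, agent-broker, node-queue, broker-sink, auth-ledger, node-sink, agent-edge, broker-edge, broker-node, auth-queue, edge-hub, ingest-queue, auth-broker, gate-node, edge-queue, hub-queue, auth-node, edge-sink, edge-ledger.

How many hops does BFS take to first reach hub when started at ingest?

2

Level 0: ingest
Level 1: agent, queue
Level 2: auth, broker, edge, gate, hub, node
Level 3: ledger, sink
hub first appears at level 2.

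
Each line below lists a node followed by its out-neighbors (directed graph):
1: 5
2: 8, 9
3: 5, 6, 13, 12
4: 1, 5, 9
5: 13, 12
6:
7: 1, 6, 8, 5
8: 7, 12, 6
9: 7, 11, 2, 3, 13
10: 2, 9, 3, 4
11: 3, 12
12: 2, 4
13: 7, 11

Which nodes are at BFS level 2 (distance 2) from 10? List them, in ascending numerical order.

1, 5, 6, 7, 8, 11, 12, 13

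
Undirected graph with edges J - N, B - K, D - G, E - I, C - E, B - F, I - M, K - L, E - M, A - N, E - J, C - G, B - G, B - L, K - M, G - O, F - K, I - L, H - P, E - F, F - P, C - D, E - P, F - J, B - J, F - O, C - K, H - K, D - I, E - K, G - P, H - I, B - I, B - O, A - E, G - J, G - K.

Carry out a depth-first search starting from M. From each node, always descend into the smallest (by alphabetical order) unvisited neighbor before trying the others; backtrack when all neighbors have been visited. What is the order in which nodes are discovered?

Visit M
M → E
E → A
A → N
N → J
J → B
B → F
F → K
K → C
C → D
D → G
G → O
G → P
P → H
H → I
I → L

M E A N J B F K C D G O P H I L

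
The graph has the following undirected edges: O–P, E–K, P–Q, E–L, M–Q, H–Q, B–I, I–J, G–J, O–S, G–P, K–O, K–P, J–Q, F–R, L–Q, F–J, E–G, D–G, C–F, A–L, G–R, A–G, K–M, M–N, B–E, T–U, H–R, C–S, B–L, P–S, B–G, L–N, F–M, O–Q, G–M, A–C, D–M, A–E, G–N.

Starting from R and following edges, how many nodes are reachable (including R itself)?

BFS from R visits: R, H, G, F, Q, P, N, M, J, E, D, B, A, C, O, L, S, K, I
Reachable nodes: 19 of 21 total.

19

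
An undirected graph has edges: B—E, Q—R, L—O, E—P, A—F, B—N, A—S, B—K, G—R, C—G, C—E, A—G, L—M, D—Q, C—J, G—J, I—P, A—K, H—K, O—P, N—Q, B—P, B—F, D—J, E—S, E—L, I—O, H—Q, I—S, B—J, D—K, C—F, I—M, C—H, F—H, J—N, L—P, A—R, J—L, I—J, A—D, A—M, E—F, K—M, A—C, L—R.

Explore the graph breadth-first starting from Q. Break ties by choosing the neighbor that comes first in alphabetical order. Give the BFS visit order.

Visit Q; enqueue D, H, N, R → queue [D, H, N, R]
Visit D; enqueue A, J, K → queue [H, N, R, A, J, K]
Visit H; enqueue C, F → queue [N, R, A, J, K, C, F]
Visit N; enqueue B → queue [R, A, J, K, C, F, B]
Visit R; enqueue G, L → queue [A, J, K, C, F, B, G, L]
Visit A; enqueue M, S → queue [J, K, C, F, B, G, L, M, S]
Visit J; enqueue I → queue [K, C, F, B, G, L, M, S, I]
Visit K → queue [C, F, B, G, L, M, S, I]
Visit C; enqueue E → queue [F, B, G, L, M, S, I, E]
Visit F → queue [B, G, L, M, S, I, E]
Visit B; enqueue P → queue [G, L, M, S, I, E, P]
Visit G → queue [L, M, S, I, E, P]
Visit L; enqueue O → queue [M, S, I, E, P, O]
Visit M → queue [S, I, E, P, O]
Visit S → queue [I, E, P, O]
Visit I → queue [E, P, O]
Visit E → queue [P, O]
Visit P → queue [O]
Visit O → queue []

Q -> D -> H -> N -> R -> A -> J -> K -> C -> F -> B -> G -> L -> M -> S -> I -> E -> P -> O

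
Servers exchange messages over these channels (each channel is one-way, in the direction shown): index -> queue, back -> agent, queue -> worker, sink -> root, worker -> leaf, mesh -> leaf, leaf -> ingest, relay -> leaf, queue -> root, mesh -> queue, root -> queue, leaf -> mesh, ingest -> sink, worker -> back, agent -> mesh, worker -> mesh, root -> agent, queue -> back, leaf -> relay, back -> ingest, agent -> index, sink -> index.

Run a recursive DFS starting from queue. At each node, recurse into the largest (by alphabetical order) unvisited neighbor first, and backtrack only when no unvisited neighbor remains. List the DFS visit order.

queue -> worker -> mesh -> leaf -> relay -> ingest -> sink -> root -> agent -> index -> back

Visit queue
queue → worker
worker → mesh
mesh → leaf
leaf → relay
leaf → ingest
ingest → sink
sink → root
root → agent
agent → index
worker → back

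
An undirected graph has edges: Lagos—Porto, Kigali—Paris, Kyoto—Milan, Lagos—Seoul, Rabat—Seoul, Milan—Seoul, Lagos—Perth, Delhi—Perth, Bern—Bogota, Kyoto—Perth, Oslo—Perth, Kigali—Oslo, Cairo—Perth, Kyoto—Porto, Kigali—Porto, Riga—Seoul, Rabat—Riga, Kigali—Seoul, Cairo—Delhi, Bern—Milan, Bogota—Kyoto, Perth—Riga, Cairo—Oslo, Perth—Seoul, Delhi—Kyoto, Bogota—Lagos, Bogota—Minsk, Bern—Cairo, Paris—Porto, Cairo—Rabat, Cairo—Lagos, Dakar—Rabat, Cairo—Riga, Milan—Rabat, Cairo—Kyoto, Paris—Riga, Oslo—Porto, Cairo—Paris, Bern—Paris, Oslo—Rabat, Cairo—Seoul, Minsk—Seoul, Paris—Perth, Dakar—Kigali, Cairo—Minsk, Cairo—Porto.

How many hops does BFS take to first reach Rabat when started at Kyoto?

Level 0: Kyoto
Level 1: Bogota, Cairo, Delhi, Milan, Perth, Porto
Level 2: Bern, Kigali, Lagos, Minsk, Oslo, Paris, Rabat, Riga, Seoul
Level 3: Dakar
Rabat first appears at level 2.

2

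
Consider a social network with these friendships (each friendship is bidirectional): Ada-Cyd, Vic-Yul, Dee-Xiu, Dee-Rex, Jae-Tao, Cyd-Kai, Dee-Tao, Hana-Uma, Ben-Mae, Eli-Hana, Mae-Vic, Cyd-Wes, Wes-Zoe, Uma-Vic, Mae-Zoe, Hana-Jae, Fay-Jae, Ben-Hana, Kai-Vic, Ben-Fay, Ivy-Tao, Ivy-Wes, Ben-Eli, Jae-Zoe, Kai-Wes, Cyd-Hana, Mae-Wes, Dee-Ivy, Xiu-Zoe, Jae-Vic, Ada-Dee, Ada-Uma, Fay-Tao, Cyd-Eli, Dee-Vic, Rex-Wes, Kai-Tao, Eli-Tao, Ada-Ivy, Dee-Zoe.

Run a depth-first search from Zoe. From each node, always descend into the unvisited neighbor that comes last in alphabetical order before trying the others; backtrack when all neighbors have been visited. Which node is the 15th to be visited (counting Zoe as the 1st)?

Fay

Visit Zoe
Zoe → Xiu
Xiu → Dee
Dee → Vic
Vic → Yul
Vic → Uma
Uma → Hana
Hana → Jae
Jae → Tao
Tao → Kai
Kai → Wes
Wes → Rex
Wes → Mae
Mae → Ben
Ben → Fay
Ben → Eli
Eli → Cyd
Cyd → Ada
Ada → Ivy

Visit order: Zoe, Xiu, Dee, Vic, Yul, Uma, Hana, Jae, Tao, Kai, Wes, Rex, Mae, Ben, Fay, Eli, Cyd, Ada, Ivy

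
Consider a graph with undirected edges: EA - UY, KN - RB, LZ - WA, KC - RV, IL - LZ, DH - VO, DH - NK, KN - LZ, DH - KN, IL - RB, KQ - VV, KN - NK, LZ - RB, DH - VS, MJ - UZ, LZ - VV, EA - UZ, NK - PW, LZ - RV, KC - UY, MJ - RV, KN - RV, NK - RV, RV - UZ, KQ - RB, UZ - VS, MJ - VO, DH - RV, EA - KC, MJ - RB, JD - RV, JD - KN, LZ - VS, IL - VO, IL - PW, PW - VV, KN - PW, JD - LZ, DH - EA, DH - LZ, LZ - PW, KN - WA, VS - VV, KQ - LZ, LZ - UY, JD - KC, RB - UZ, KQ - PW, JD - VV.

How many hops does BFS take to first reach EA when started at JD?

2

Level 0: JD
Level 1: KC, KN, LZ, RV, VV
Level 2: DH, EA, IL, KQ, MJ, NK, PW, RB, UY, UZ, VS, WA
Level 3: VO
EA first appears at level 2.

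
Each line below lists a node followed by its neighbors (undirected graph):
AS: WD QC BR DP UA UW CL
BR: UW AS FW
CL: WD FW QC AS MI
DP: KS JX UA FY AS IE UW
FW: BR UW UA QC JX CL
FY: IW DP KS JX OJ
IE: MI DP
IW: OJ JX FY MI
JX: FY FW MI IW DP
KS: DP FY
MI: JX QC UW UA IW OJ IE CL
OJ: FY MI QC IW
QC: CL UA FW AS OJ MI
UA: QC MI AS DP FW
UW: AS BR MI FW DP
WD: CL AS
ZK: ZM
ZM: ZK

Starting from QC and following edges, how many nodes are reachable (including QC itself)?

16

BFS from QC visits: QC, CL, UA, FW, AS, OJ, MI, WD, DP, BR, UW, JX, FY, IW, IE, KS
Reachable nodes: 16 of 18 total.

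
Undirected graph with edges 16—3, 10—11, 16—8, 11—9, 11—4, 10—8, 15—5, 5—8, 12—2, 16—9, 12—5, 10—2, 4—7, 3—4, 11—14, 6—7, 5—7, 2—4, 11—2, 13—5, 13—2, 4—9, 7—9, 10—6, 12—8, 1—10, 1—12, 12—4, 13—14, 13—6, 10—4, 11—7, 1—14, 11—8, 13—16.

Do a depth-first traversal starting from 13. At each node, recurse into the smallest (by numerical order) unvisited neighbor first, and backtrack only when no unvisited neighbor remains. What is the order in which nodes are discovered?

Visit 13
13 → 2
2 → 4
4 → 3
3 → 16
16 → 8
8 → 5
5 → 7
7 → 6
6 → 10
10 → 1
1 → 12
1 → 14
14 → 11
11 → 9
5 → 15

13, 2, 4, 3, 16, 8, 5, 7, 6, 10, 1, 12, 14, 11, 9, 15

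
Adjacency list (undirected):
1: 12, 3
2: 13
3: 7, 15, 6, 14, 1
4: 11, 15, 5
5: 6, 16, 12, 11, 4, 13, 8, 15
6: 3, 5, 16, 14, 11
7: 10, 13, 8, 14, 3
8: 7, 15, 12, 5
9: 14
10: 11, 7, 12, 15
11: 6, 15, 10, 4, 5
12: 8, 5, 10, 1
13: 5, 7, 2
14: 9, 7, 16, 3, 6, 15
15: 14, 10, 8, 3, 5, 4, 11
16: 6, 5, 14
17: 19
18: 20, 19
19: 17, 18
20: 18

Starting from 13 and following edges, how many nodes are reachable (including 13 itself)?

16

BFS from 13 visits: 13, 5, 7, 2, 6, 16, 12, 11, 4, 8, 15, 10, 14, 3, 1, 9
Reachable nodes: 16 of 20 total.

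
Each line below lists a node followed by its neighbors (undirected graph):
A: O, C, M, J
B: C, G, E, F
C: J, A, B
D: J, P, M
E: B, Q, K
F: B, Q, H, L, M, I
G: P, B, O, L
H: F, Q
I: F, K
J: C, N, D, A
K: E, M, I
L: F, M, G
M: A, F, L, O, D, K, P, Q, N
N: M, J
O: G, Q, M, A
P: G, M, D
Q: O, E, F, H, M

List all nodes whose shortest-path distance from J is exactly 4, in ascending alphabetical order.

Level 0: J
Level 1: A, C, D, N
Level 2: B, M, O, P
Level 3: E, F, G, K, L, Q
Level 4: H, I

H, I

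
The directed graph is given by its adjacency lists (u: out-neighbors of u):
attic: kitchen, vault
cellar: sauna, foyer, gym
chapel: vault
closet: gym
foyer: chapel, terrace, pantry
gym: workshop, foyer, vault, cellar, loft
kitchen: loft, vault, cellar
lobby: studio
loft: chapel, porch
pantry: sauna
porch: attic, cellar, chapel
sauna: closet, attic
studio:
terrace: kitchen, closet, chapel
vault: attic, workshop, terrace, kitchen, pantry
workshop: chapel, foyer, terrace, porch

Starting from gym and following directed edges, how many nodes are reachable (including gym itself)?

BFS from gym visits: gym, workshop, foyer, vault, cellar, loft, chapel, terrace, porch, pantry, attic, kitchen, sauna, closet
Reachable nodes: 14 of 16 total.

14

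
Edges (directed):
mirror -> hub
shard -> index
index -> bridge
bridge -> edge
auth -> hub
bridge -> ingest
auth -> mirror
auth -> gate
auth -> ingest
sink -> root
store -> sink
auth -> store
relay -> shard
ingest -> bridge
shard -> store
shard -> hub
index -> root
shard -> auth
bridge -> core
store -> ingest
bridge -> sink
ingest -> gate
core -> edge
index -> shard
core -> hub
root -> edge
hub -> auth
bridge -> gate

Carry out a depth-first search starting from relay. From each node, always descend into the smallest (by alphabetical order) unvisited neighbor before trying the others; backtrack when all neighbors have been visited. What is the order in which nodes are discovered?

Visit relay
relay → shard
shard → auth
auth → gate
auth → hub
auth → ingest
ingest → bridge
bridge → core
core → edge
bridge → sink
sink → root
auth → mirror
auth → store
shard → index

relay, shard, auth, gate, hub, ingest, bridge, core, edge, sink, root, mirror, store, index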